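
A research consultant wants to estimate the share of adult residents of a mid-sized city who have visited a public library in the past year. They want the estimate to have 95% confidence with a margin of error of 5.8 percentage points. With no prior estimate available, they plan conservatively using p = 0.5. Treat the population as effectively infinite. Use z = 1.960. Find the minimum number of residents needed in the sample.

286

With p = 0.5, p(1−p) = 0.25.
n = z²·p(1−p)/E² = 1.960² × 0.2500 / 0.058² = 3.8416 × 0.2500 / 0.003364 ≈ 285.49.
Rounding up gives n = 286.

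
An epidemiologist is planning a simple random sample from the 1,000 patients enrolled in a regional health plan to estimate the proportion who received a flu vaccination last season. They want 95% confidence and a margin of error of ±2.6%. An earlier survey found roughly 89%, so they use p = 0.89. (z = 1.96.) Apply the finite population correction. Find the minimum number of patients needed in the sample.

Unadjusted: n₀ = 1.96² × 0.89 × 0.11 / 0.026² ≈ 556.35, so n₀ = 557.
Finite population correction with N = 1,000: n = n₀ / (1 + (n₀−1)/N) = 557 / (1 + 556/1000) = 557 / 1.5560 ≈ 357.97.
Rounding up, n = 358.

358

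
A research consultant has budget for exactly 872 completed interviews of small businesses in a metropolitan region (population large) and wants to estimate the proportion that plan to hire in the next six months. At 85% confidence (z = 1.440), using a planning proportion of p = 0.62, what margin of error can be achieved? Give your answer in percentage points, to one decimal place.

SE(p̂) = √[p(1−p)/n] = √[0.2356/872] = 0.01644.
E = z × SE = 1.440 × 0.01644 = 0.02367, or 2.4 percentage points.

2.4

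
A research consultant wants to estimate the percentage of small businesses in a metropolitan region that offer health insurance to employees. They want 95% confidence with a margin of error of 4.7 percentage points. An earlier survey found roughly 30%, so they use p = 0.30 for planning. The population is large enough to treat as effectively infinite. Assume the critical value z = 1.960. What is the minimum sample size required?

With p = 0.30, p(1−p) = 0.2100.
n = z²·p(1−p)/E² = 1.960² × 0.2100 / 0.047² = 3.8416 × 0.2100 / 0.002209 ≈ 365.20.
Rounding up gives n = 366.

366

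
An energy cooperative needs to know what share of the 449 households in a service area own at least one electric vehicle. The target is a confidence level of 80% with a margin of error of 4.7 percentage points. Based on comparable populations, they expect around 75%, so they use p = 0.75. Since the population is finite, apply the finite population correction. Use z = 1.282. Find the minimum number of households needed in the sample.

107

Unadjusted: n₀ = 1.282² × 0.75 × 0.25 / 0.047² ≈ 139.50, so n₀ = 140.
Finite population correction with N = 449: n = n₀ / (1 + (n₀−1)/N) = 140 / (1 + 139/449) = 140 / 1.3096 ≈ 106.90.
Rounding up, n = 107.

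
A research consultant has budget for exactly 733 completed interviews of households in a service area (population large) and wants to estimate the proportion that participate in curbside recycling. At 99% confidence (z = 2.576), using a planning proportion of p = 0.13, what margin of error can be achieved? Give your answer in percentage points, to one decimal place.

3.2

SE(p̂) = √[p(1−p)/n] = √[0.1131/733] = 0.01242.
E = z × SE = 2.576 × 0.01242 = 0.03200, or 3.2 percentage points.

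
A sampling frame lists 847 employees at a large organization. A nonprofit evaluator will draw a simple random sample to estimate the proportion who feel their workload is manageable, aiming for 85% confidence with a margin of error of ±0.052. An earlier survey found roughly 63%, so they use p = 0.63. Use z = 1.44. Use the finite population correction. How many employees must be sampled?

148

Unadjusted: n₀ = 1.44² × 0.63 × 0.37 / 0.052² ≈ 178.76, so n₀ = 179.
Finite population correction with N = 847: n = n₀ / (1 + (n₀−1)/N) = 179 / (1 + 178/847) = 179 / 1.2102 ≈ 147.92.
Rounding up, n = 148.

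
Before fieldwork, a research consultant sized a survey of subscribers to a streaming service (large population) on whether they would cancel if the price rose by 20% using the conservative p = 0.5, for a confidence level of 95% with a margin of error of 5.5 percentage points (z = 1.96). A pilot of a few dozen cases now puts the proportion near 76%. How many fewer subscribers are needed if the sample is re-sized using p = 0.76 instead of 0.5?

Conservative (p = 0.5): n = 1.96² × 0.25 / 0.055² ≈ 317.49 → 318.
Using p = 0.76: p(1−p) = 0.1824, so n = 1.96² × 0.1824 / 0.055² ≈ 231.64 → 232.
Reduction: 318 − 232 = 86.

86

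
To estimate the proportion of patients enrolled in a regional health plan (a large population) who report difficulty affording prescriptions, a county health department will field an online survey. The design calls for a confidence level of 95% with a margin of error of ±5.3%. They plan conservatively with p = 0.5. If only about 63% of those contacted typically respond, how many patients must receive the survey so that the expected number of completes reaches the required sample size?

543

For 95% confidence, z = 1.960.
Completed interviews needed: n₀ = 1.960² × 0.2500 / 0.053² ≈ 341.90 → 342.
At a 63% response rate, contacts needed = 342 / 0.63 ≈ 542.86 → 543.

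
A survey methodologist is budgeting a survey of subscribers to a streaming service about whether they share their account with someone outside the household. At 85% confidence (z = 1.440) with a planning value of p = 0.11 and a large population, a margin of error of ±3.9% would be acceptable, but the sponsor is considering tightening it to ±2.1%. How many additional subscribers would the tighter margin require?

327

At ±3.9%: n = 1.440² × 0.0979 / 0.039² ≈ 133.47 → 134.
At ±2.1%: n = 1.440² × 0.0979 / 0.021² ≈ 460.33 → 461.
Additional respondents: 461 − 134 = 327.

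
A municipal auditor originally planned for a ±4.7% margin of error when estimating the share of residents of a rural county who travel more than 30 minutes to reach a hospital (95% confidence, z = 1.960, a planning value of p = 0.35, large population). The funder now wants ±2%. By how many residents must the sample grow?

At ±4.7%: n = 1.960² × 0.2275 / 0.047² ≈ 395.64 → 396.
At ±2%: n = 1.960² × 0.2275 / 0.020² ≈ 2184.91 → 2185.
Additional respondents: 2185 − 396 = 1789.

1789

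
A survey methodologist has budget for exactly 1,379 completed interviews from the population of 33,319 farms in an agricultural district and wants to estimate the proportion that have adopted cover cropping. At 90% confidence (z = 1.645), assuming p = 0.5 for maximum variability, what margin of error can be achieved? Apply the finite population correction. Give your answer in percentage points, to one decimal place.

Finite-population factor: (N−n)/(N−1) = (33319−1379)/(33319−1) = 0.9586.
SE(p̂) = √[p(1−p)/n · (N−n)/(N−1)] = √[0.2500/1379 × 0.9586] = 0.01318.
E = z × SE = 1.645 × 0.01318 = 0.02169 ≈ 2.2 percentage points.

2.2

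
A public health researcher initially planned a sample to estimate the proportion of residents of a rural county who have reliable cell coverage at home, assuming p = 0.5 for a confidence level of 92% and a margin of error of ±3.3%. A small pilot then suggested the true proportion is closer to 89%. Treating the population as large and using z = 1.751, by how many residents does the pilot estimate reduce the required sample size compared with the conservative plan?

Conservative (p = 0.5): n = 1.751² × 0.25 / 0.033² ≈ 703.86 → 704.
Using p = 0.89: p(1−p) = 0.0979, so n = 1.751² × 0.0979 / 0.033² ≈ 275.63 → 276.
Reduction: 704 − 276 = 428.

428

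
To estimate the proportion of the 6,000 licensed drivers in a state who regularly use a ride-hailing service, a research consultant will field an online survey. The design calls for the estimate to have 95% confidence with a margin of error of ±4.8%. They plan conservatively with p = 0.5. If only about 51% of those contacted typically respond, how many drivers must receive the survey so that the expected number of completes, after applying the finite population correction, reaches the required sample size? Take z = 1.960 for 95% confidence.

Completed interviews needed (unadjusted): n₀ = 1.960² × 0.2500 / 0.048² ≈ 416.84 → 417.
FPC for N = 6,000: n = 417 / (1 + 416/6000) = 417 / 1.0693 ≈ 389.96 → 390.
At a 51% response rate, contacts needed = 390 / 0.51 ≈ 764.71 → 765.

765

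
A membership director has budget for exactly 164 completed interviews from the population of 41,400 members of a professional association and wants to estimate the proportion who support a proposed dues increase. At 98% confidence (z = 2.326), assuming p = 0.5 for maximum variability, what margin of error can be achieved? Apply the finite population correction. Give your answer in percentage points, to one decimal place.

9.1

Finite-population factor: (N−n)/(N−1) = (41400−164)/(41400−1) = 0.9961.
SE(p̂) = √[p(1−p)/n · (N−n)/(N−1)] = √[0.2500/164 × 0.9961] = 0.03897.
E = z × SE = 2.326 × 0.03897 = 0.09064 ≈ 9.1 percentage points.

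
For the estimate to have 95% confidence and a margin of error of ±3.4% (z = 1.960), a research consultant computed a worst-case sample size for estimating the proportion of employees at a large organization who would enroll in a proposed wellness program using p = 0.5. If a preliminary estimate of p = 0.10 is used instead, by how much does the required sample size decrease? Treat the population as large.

531

Conservative (p = 0.5): n = 1.960² × 0.25 / 0.034² ≈ 830.80 → 831.
Using p = 0.10: p(1−p) = 0.0900, so n = 1.960² × 0.0900 / 0.034² ≈ 299.09 → 300.
Reduction: 831 − 300 = 531.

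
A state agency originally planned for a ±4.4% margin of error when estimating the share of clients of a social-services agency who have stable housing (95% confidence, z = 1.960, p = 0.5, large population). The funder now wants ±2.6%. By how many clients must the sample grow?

At ±4.4%: n = 1.960² × 0.2500 / 0.044² ≈ 496.07 → 497.
At ±2.6%: n = 1.960² × 0.2500 / 0.026² ≈ 1420.71 → 1421.
Additional respondents: 1421 − 497 = 924.

924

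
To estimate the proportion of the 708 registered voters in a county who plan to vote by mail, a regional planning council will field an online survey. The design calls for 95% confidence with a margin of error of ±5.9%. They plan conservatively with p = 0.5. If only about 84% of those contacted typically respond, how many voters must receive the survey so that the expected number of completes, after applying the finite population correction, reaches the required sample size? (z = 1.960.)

Completed interviews needed (unadjusted): n₀ = 1.960² × 0.2500 / 0.059² ≈ 275.90 → 276.
FPC for N = 708: n = 276 / (1 + 275/708) = 276 / 1.3884 ≈ 198.79 → 199.
At an 84% response rate, contacts needed = 199 / 0.84 ≈ 236.90 → 237.

237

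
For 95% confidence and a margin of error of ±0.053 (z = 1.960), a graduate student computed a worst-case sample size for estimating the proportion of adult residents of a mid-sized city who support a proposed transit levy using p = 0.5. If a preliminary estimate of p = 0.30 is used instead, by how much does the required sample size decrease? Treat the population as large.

Conservative (p = 0.5): n = 1.960² × 0.25 / 0.053² ≈ 341.90 → 342.
Using p = 0.30: p(1−p) = 0.2100, so n = 1.960² × 0.2100 / 0.053² ≈ 287.20 → 288.
Reduction: 342 − 288 = 54.

54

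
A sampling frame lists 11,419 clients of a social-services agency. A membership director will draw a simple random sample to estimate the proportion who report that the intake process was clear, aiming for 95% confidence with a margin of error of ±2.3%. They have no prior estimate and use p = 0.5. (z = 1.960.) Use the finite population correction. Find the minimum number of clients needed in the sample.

1567

Unadjusted: n₀ = 1.960² × 0.50 × 0.50 / 0.023² ≈ 1815.50, so n₀ = 1816.
Finite population correction with N = 11,419: n = n₀ / (1 + (n₀−1)/N) = 1816 / (1 + 1815/11419) = 1816 / 1.1589 ≈ 1566.94.
Rounding up, n = 1567.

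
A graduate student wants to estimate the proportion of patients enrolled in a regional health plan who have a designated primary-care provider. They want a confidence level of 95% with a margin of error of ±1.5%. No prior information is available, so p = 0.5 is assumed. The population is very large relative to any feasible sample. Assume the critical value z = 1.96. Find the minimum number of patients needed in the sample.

With p = 0.5, p(1−p) = 0.25.
n = z²·p(1−p)/E² = 1.96² × 0.2500 / 0.015² = 3.8416 × 0.2500 / 0.000225 ≈ 4268.44.
Rounding up gives n = 4269.

4269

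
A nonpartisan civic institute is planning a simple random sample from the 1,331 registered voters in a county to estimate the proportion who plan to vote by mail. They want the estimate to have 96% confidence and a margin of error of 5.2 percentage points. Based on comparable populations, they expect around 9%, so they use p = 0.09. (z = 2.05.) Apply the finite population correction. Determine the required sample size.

Unadjusted: n₀ = 2.05² × 0.09 × 0.91 / 0.052² ≈ 127.29, so n₀ = 128.
Finite population correction with N = 1,331: n = n₀ / (1 + (n₀−1)/N) = 128 / (1 + 127/1331) = 128 / 1.0954 ≈ 116.85.
Rounding up, n = 117.

117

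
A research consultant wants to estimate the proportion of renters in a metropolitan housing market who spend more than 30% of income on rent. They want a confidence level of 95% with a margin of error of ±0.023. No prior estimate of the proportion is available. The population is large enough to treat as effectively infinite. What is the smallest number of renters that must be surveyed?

For 95% confidence, z = 1.960.
With no prior estimate, use p = 0.5, giving p(1−p) = 0.25.
n = z²·p(1−p)/E² = 1.960² × 0.2500 / 0.023² = 3.8416 × 0.2500 / 0.000529 ≈ 1815.50.
Rounding up gives n = 1816.

1816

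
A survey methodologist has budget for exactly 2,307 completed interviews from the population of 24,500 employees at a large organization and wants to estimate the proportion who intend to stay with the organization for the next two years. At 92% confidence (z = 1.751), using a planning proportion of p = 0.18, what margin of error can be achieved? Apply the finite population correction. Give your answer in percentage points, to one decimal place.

1.3

Finite-population factor: (N−n)/(N−1) = (24500−2307)/(24500−1) = 0.9059.
SE(p̂) = √[p(1−p)/n · (N−n)/(N−1)] = √[0.1476/2307 × 0.9059] = 0.00761.
E = z × SE = 1.751 × 0.00761 = 0.01333 ≈ 1.3 percentage points.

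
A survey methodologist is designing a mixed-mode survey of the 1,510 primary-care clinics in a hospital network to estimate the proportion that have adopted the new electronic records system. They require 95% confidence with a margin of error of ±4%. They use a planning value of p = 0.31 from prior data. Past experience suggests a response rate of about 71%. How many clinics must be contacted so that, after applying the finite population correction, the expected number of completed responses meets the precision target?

541

For 95% confidence, z = 1.960.
Completed interviews needed (unadjusted): n₀ = 1.960² × 0.2139 / 0.040² ≈ 513.57 → 514.
FPC for N = 1,510: n = 514 / (1 + 513/1510) = 514 / 1.3397 ≈ 383.66 → 384.
At a 71% response rate, contacts needed = 384 / 0.71 ≈ 540.85 → 541.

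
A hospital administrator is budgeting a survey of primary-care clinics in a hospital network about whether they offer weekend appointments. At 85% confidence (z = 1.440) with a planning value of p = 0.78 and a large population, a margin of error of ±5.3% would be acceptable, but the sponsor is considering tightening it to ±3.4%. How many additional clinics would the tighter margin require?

At ±5.3%: n = 1.440² × 0.1716 / 0.053² ≈ 126.67 → 127.
At ±3.4%: n = 1.440² × 0.1716 / 0.034² ≈ 307.81 → 308.
Additional respondents: 308 − 127 = 181.

181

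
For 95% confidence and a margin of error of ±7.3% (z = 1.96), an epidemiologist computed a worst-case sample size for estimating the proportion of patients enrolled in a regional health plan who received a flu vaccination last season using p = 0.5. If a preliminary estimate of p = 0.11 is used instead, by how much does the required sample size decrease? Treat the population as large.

110

Conservative (p = 0.5): n = 1.96² × 0.25 / 0.073² ≈ 180.22 → 181.
Using p = 0.11: p(1−p) = 0.0979, so n = 1.96² × 0.0979 / 0.073² ≈ 70.57 → 71.
Reduction: 181 − 71 = 110.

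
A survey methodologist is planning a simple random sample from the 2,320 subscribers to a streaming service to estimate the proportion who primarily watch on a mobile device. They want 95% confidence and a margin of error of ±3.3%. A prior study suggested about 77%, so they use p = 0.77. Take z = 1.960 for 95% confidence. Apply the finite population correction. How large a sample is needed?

493

Unadjusted: n₀ = 1.960² × 0.77 × 0.23 / 0.033² ≈ 624.75, so n₀ = 625.
Finite population correction with N = 2,320: n = n₀ / (1 + (n₀−1)/N) = 625 / (1 + 624/2320) = 625 / 1.2690 ≈ 492.53.
Rounding up, n = 493.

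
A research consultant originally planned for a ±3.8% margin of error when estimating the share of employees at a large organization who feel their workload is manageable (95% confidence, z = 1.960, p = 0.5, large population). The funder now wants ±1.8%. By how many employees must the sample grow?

At ±3.8%: n = 1.960² × 0.2500 / 0.038² ≈ 665.10 → 666.
At ±1.8%: n = 1.960² × 0.2500 / 0.018² ≈ 2964.20 → 2965.
Additional respondents: 2965 − 666 = 2299.

2299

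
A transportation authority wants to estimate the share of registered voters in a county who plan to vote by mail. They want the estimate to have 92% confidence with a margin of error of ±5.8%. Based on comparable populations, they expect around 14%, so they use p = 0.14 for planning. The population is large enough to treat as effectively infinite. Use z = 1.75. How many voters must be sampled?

With p = 0.14, p(1−p) = 0.1204.
n = z²·p(1−p)/E² = 1.75² × 0.1204 / 0.058² = 3.0625 × 0.1204 / 0.003364 ≈ 109.61.
Rounding up gives n = 110.

110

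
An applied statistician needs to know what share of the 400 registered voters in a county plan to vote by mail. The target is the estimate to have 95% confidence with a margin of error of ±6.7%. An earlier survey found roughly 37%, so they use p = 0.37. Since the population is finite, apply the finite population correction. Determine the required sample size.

134

For 95% confidence, z = 1.960.
Unadjusted: n₀ = 1.960² × 0.37 × 0.63 / 0.067² ≈ 199.48, so n₀ = 200.
Finite population correction with N = 400: n = n₀ / (1 + (n₀−1)/N) = 200 / (1 + 199/400) = 200 / 1.4975 ≈ 133.56.
Rounding up, n = 134.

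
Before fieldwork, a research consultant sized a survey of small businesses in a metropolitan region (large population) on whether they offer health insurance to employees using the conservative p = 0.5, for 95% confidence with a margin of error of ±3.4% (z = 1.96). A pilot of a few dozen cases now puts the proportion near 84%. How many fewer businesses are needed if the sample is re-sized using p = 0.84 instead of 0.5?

384

Conservative (p = 0.5): n = 1.96² × 0.25 / 0.034² ≈ 830.80 → 831.
Using p = 0.84: p(1−p) = 0.1344, so n = 1.96² × 0.1344 / 0.034² ≈ 446.64 → 447.
Reduction: 831 − 447 = 384.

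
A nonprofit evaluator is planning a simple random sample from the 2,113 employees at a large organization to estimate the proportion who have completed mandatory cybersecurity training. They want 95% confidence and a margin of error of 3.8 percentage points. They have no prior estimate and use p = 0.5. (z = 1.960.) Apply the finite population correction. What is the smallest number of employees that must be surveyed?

507

Unadjusted: n₀ = 1.960² × 0.50 × 0.50 / 0.038² ≈ 665.10, so n₀ = 666.
Finite population correction with N = 2,113: n = n₀ / (1 + (n₀−1)/N) = 666 / (1 + 665/2113) = 666 / 1.3147 ≈ 506.57.
Rounding up, n = 507.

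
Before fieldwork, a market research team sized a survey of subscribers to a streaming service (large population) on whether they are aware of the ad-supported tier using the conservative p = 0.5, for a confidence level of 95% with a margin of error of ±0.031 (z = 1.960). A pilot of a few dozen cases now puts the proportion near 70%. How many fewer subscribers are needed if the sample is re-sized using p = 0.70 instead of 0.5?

160

Conservative (p = 0.5): n = 1.960² × 0.25 / 0.031² ≈ 999.38 → 1000.
Using p = 0.70: p(1−p) = 0.2100, so n = 1.960² × 0.2100 / 0.031² ≈ 839.48 → 840.
Reduction: 1000 − 840 = 160.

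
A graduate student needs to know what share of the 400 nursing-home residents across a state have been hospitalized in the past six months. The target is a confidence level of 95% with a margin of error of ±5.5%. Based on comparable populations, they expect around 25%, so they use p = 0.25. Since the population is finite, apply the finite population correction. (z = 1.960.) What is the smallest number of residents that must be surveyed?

Unadjusted: n₀ = 1.960² × 0.25 × 0.75 / 0.055² ≈ 238.12, so n₀ = 239.
Finite population correction with N = 400: n = n₀ / (1 + (n₀−1)/N) = 239 / (1 + 238/400) = 239 / 1.5950 ≈ 149.84.
Rounding up, n = 150.

150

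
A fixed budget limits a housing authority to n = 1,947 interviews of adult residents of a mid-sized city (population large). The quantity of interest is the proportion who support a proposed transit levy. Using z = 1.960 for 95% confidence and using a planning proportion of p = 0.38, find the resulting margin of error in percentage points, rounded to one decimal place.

SE(p̂) = √[p(1−p)/n] = √[0.2356/1947] = 0.01100.
E = z × SE = 1.960 × 0.01100 = 0.02156, or 2.2 percentage points.

2.2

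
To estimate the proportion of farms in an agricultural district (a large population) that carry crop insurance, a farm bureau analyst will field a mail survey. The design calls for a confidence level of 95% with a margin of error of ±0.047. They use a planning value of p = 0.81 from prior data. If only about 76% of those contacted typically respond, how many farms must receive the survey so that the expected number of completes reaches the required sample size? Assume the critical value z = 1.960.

353

Completed interviews needed: n₀ = 1.960² × 0.1539 / 0.047² ≈ 267.64 → 268.
At a 76% response rate, contacts needed = 268 / 0.76 ≈ 352.63 → 353.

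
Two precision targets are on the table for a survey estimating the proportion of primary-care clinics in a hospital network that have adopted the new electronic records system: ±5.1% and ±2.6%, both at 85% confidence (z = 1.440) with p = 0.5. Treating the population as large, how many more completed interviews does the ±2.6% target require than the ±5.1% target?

567

At ±5.1%: n = 1.440² × 0.2500 / 0.051² ≈ 199.31 → 200.
At ±2.6%: n = 1.440² × 0.2500 / 0.026² ≈ 766.86 → 767.
Additional respondents: 767 − 200 = 567.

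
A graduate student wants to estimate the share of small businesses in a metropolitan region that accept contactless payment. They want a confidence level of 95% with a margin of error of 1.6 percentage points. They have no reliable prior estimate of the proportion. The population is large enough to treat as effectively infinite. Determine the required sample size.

3752

For 95% confidence, z = 1.96.
With no prior estimate, use p = 0.5, giving p(1−p) = 0.25.
n = z²·p(1−p)/E² = 1.96² × 0.2500 / 0.016² = 3.8416 × 0.2500 / 0.000256 ≈ 3751.56.
Rounding up gives n = 3752.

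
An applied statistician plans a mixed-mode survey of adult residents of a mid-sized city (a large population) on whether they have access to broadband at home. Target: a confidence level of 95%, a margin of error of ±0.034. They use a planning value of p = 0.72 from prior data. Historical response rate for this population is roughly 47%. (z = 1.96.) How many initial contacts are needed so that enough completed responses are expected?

1426

Completed interviews needed: n₀ = 1.96² × 0.2016 / 0.034² ≈ 669.95 → 670.
At a 47% response rate, contacts needed = 670 / 0.47 ≈ 1425.53 → 1426.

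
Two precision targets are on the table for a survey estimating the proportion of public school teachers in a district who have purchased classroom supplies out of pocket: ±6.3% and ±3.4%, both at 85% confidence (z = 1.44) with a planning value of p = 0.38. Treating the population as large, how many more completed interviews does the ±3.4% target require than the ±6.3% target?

299

At ±6.3%: n = 1.44² × 0.2356 / 0.063² ≈ 123.09 → 124.
At ±3.4%: n = 1.44² × 0.2356 / 0.034² ≈ 422.61 → 423.
Additional respondents: 423 − 124 = 299.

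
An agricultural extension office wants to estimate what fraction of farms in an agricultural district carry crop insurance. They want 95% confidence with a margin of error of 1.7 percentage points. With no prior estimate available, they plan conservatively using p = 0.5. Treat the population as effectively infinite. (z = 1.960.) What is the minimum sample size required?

With p = 0.5, p(1−p) = 0.25.
n = z²·p(1−p)/E² = 1.960² × 0.2500 / 0.017² = 3.8416 × 0.2500 / 0.000289 ≈ 3323.18.
Rounding up gives n = 3324.

3324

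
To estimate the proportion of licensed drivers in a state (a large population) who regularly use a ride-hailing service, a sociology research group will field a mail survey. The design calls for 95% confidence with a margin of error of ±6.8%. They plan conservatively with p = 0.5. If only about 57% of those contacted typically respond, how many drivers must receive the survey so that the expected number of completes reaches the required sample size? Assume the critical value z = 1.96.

365

Completed interviews needed: n₀ = 1.96² × 0.2500 / 0.068² ≈ 207.70 → 208.
At a 57% response rate, contacts needed = 208 / 0.57 ≈ 364.91 → 365.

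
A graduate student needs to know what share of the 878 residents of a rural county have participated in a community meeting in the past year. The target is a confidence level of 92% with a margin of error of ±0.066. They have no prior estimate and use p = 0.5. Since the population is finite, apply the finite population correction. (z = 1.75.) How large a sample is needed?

147

Unadjusted: n₀ = 1.75² × 0.50 × 0.50 / 0.066² ≈ 175.76, so n₀ = 176.
Finite population correction with N = 878: n = n₀ / (1 + (n₀−1)/N) = 176 / (1 + 175/878) = 176 / 1.1993 ≈ 146.75.
Rounding up, n = 147.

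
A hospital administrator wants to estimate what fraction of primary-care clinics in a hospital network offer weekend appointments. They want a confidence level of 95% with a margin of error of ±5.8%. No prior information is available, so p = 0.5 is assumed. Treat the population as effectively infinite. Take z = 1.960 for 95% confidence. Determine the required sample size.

With p = 0.5, p(1−p) = 0.25.
n = z²·p(1−p)/E² = 1.960² × 0.2500 / 0.058² = 3.8416 × 0.2500 / 0.003364 ≈ 285.49.
Rounding up gives n = 286.

286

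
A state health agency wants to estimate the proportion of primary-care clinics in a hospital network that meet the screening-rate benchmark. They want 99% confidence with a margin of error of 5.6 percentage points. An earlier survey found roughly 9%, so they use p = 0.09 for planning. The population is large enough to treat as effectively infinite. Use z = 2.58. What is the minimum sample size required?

With p = 0.09, p(1−p) = 0.0819.
n = z²·p(1−p)/E² = 2.58² × 0.0819 / 0.056² = 6.6564 × 0.0819 / 0.003136 ≈ 173.84.
Rounding up gives n = 174.

174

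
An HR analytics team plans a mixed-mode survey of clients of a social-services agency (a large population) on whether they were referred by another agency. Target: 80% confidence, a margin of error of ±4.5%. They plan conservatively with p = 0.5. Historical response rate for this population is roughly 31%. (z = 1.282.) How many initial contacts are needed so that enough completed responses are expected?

Completed interviews needed: n₀ = 1.282² × 0.2500 / 0.045² ≈ 202.90 → 203.
At a 31% response rate, contacts needed = 203 / 0.31 ≈ 654.84 → 655.

655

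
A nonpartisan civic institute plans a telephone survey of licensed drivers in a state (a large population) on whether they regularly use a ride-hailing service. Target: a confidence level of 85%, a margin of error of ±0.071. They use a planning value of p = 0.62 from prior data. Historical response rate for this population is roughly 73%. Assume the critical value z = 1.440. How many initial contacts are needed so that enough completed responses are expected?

133

Completed interviews needed: n₀ = 1.440² × 0.2356 / 0.071² ≈ 96.91 → 97.
At a 73% response rate, contacts needed = 97 / 0.73 ≈ 132.88 → 133.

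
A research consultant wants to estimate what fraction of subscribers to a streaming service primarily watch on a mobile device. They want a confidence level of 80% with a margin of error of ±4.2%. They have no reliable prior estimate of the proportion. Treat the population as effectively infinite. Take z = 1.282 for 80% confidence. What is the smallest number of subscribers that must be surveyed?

With no prior estimate, use p = 0.5, giving p(1−p) = 0.25.
n = z²·p(1−p)/E² = 1.282² × 0.2500 / 0.042² = 1.6435 × 0.2500 / 0.001764 ≈ 232.93.
Rounding up gives n = 233.

233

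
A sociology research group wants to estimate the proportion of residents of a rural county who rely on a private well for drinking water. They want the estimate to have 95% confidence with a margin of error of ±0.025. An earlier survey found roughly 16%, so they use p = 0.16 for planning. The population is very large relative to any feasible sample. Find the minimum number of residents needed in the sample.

827

For 95% confidence, z = 1.960.
With p = 0.16, p(1−p) = 0.1344.
n = z²·p(1−p)/E² = 1.960² × 0.1344 / 0.025² = 3.8416 × 0.1344 / 0.000625 ≈ 826.10.
Rounding up gives n = 827.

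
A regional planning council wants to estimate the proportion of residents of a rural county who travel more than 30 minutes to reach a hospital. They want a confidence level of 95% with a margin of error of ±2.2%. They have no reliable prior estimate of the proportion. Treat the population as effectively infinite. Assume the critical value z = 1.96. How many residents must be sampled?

With no prior estimate, use p = 0.5, giving p(1−p) = 0.25.
n = z²·p(1−p)/E² = 1.96² × 0.2500 / 0.022² = 3.8416 × 0.2500 / 0.000484 ≈ 1984.30.
Rounding up gives n = 1985.

1985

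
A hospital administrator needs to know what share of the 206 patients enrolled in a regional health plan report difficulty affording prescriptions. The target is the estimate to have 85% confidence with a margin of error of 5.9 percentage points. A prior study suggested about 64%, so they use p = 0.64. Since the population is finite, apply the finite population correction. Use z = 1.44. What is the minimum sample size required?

Unadjusted: n₀ = 1.44² × 0.64 × 0.36 / 0.059² ≈ 137.25, so n₀ = 138.
Finite population correction with N = 206: n = n₀ / (1 + (n₀−1)/N) = 138 / (1 + 137/206) = 138 / 1.6650 ≈ 82.88.
Rounding up, n = 83.

83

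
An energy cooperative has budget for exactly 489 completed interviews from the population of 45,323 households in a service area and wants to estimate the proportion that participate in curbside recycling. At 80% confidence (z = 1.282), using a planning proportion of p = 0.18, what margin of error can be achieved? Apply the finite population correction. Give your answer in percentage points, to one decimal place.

Finite-population factor: (N−n)/(N−1) = (45323−489)/(45323−1) = 0.9892.
SE(p̂) = √[p(1−p)/n · (N−n)/(N−1)] = √[0.1476/489 × 0.9892] = 0.01728.
E = z × SE = 1.282 × 0.01728 = 0.02215 ≈ 2.2 percentage points.

2.2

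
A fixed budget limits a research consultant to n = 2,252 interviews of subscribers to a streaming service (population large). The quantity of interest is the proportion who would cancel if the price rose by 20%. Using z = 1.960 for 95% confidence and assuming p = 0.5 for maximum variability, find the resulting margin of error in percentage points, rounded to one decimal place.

SE(p̂) = √[p(1−p)/n] = √[0.2500/2252] = 0.01054.
E = z × SE = 1.960 × 0.01054 = 0.02065, or 2.1 percentage points.

2.1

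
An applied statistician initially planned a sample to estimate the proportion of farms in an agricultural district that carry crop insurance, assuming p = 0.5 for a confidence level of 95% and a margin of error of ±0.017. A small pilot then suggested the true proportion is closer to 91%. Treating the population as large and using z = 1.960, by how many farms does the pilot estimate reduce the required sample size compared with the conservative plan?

Conservative (p = 0.5): n = 1.960² × 0.25 / 0.017² ≈ 3323.18 → 3324.
Using p = 0.91: p(1−p) = 0.0819, so n = 1.960² × 0.0819 / 0.017² ≈ 1088.67 → 1089.
Reduction: 3324 − 1089 = 2235.

2235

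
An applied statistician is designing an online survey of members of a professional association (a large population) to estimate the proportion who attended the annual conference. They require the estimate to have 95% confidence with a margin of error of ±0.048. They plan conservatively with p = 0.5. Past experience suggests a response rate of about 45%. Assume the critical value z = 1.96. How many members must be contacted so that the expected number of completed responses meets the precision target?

Completed interviews needed: n₀ = 1.96² × 0.2500 / 0.048² ≈ 416.84 → 417.
At a 45% response rate, contacts needed = 417 / 0.45 ≈ 926.67 → 927.

927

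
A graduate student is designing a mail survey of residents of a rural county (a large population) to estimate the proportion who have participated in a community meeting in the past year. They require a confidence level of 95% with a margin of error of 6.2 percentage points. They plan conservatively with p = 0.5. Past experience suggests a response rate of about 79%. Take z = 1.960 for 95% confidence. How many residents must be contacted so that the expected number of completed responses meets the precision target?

Completed interviews needed: n₀ = 1.960² × 0.2500 / 0.062² ≈ 249.84 → 250.
At a 79% response rate, contacts needed = 250 / 0.79 ≈ 316.46 → 317.

317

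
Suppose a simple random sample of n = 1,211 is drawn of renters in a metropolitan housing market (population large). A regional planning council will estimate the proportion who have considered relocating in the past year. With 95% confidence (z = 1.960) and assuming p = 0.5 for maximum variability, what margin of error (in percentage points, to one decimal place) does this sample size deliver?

2.8

SE(p̂) = √[p(1−p)/n] = √[0.2500/1211] = 0.01437.
E = z × SE = 1.960 × 0.01437 = 0.02816, or 2.8 percentage points.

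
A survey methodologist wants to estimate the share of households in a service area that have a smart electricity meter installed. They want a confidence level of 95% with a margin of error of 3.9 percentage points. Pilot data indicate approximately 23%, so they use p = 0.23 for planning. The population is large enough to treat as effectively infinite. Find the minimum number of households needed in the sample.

For 95% confidence, z = 1.960.
With p = 0.23, p(1−p) = 0.1771.
n = z²·p(1−p)/E² = 1.960² × 0.1771 / 0.039² = 3.8416 × 0.1771 / 0.001521 ≈ 447.30.
Rounding up gives n = 448.

448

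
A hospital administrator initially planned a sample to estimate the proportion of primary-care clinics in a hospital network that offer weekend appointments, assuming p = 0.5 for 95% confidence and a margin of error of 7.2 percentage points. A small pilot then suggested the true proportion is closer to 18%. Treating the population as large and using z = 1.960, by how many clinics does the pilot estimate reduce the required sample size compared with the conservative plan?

76

Conservative (p = 0.5): n = 1.960² × 0.25 / 0.072² ≈ 185.26 → 186.
Using p = 0.18: p(1−p) = 0.1476, so n = 1.960² × 0.1476 / 0.072² ≈ 109.38 → 110.
Reduction: 186 − 110 = 76.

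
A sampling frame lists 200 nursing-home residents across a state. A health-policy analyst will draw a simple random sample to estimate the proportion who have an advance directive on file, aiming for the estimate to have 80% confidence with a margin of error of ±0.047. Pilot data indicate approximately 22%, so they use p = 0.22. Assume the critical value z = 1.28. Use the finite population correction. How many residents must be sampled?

79

Unadjusted: n₀ = 1.28² × 0.22 × 0.78 / 0.047² ≈ 127.27, so n₀ = 128.
Finite population correction with N = 200: n = n₀ / (1 + (n₀−1)/N) = 128 / (1 + 127/200) = 128 / 1.6350 ≈ 78.29.
Rounding up, n = 79.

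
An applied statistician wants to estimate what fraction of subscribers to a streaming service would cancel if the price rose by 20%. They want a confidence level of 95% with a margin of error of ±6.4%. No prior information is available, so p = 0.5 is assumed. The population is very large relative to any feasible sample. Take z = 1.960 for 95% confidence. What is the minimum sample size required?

235

With p = 0.5, p(1−p) = 0.25.
n = z²·p(1−p)/E² = 1.960² × 0.2500 / 0.064² = 3.8416 × 0.2500 / 0.004096 ≈ 234.47.
Rounding up gives n = 235.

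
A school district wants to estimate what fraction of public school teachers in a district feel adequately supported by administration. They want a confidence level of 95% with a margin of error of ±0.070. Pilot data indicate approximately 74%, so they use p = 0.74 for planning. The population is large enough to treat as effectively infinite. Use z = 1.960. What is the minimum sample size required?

151

With p = 0.74, p(1−p) = 0.1924.
n = z²·p(1−p)/E² = 1.960² × 0.1924 / 0.070² = 3.8416 × 0.1924 / 0.004900 ≈ 150.84.
Rounding up gives n = 151.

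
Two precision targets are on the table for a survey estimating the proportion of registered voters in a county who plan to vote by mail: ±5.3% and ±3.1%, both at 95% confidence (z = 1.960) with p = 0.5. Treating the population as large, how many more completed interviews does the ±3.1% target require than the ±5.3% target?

658

At ±5.3%: n = 1.960² × 0.2500 / 0.053² ≈ 341.90 → 342.
At ±3.1%: n = 1.960² × 0.2500 / 0.031² ≈ 999.38 → 1000.
Additional respondents: 1000 − 342 = 658.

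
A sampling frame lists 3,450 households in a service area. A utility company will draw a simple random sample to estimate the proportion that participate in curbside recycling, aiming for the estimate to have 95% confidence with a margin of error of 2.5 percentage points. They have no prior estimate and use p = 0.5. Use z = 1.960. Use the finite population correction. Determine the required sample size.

1064

Unadjusted: n₀ = 1.960² × 0.50 × 0.50 / 0.025² ≈ 1536.64, so n₀ = 1537.
Finite population correction with N = 3,450: n = n₀ / (1 + (n₀−1)/N) = 1537 / (1 + 1536/3450) = 1537 / 1.4452 ≈ 1063.51.
Rounding up, n = 1064.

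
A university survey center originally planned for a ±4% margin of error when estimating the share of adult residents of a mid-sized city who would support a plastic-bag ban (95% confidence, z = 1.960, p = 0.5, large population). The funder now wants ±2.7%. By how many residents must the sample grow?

717

At ±4%: n = 1.960² × 0.2500 / 0.040² ≈ 600.25 → 601.
At ±2.7%: n = 1.960² × 0.2500 / 0.027² ≈ 1317.42 → 1318.
Additional respondents: 1318 − 601 = 717.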